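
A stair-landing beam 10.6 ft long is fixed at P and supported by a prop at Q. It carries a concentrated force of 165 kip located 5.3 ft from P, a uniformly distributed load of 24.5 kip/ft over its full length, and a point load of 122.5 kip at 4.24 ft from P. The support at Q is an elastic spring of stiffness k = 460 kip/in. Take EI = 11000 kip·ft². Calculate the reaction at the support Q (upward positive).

R_Q = 173.6 kip

Release the roller at Q. Primary structure: cantilever fixed at P.
Primary-structure tip deflection at Q by superposition:
  point load 165 at a = 5.3: Pa²(3L − a)/(6EI) = 20471/EI
  UDL 24.5: wL⁴/(8EI) = 38663/EI
  point load 122.5 at a = 4.24: Pa²(3L − a)/(6EI) = 10116/EI
  δ_0 = 69250/EI
Flexibility coefficient — unit upward force at Q: δ_{QQ} = L³/(3EI) = 397/EI.
With EI = 11000 kip·ft²: δ_0 = 6.2954 ft and δ_{QQ} = 0.036091 ft/kip.
Compatibility — the spring shortens by R_Q/k under the reaction it provides: δ_0 − R_Q·δ_{QQ} = R_Q/k. With 1/k = 1/(460×12) ft/kip = 0.000181 ft/kip, R_Q = δ_0 / (δ_{QQ} + 1/k) = 6.2954 / (0.036091 + 0.000181) = 173.6 kip.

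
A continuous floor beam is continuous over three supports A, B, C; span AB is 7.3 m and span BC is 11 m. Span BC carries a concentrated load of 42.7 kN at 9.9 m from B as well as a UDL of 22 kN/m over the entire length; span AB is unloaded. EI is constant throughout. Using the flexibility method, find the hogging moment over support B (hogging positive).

Take M_B as the redundant. Released structure: two simple spans AB and BC with a hinge at B.
Rotations at B on the released spans (each span's end-slope, ×1/EI):
  span BC: point load 42.7 at a = 9.9: Pab(L + b)/(6LEI) = 85.25/EI
  span BC: UDL 22: wL³/(24EI) = 1220/EI
  relative rotation θ_0 = (0 + 1305)/EI = 1305/EI
A unit hogging moment at B produces rotation L₁/(3EI) + L₂/(3EI) = 6.1/EI.
Compatibility: M_B·(L₁+L₂)/(3EI) = θ_0, giving M_B = 214 kN·m (hogging).

M_B = 214 kN·m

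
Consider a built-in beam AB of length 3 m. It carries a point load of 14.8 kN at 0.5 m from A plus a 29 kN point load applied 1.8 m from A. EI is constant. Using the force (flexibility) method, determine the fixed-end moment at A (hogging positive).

M_A = 13.49 kN·m

Release both end moments; the primary structure is a simply-supported span AB with redundants M_A and M_B.
Simple-span end rotations at A and B under the given loads:
  at A: point load 14.8 at a = 0.5: Pab(L + b)/(6LEI) = 5.653/EI
  at B: point load 14.8 at a = 0.5: Pab(L + a)/(6LEI) = 3.597/EI
  at A: point load 29 at a = 1.8: Pab(L + b)/(6LEI) = 14.62/EI
  at B: point load 29 at a = 1.8: Pab(L + a)/(6LEI) = 16.7/EI
  θ_A0 = 20.27/EI,  θ_B0 = 20.3/EI
Flexibility coefficients: a unit moment at one end gives L/(3EI) there and L/(6EI) at the far end, so f₁₁ = f₂₂ = 1/EI and f₁₂ = f₂₁ = 0.5/EI.
Compatibility — zero rotation at each built-in end:
  1 M_A + 0.5 M_B = 20.27
  0.5 M_A + 1 M_B = 20.3
Solving the pair gives M_A = 13.49 kN·m and M_B = 13.56 kN·m (hogging).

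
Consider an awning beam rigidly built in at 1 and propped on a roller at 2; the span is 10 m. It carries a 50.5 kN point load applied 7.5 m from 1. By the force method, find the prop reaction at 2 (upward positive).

Release the roller at 2. Primary structure: cantilever fixed at 1.
Primary-structure tip deflection at 2 by superposition:
  point load 50.5 at a = 7.5: Pa²(3L − a)/(6EI) = 10652/EI
Tip deflection under a unit load at 2: L³/(3EI) = 333.3/EI.
Compatibility at 2: δ_0 − R_2·δ_{22} = 0, so R_2 = 10652/333.3 = 31.96 kN.

R_2 = 31.96 kN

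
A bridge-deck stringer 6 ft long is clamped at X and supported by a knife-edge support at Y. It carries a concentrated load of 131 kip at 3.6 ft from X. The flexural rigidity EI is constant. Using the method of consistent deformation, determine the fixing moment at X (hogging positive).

Take the reaction at Y as the redundant and release it; the primary structure is a cantilever fixed at X.
Free-end deflection of the primary structure under the applied loading (downward +):
  point load 131 at a = 3.6: Pa²(3L − a)/(6EI) = 4075/EI
Tip deflection under a unit load at Y: L³/(3EI) = 72/EI.
Compatibility at Y: δ_0 − R_Y·δ_{YY} = 0, so R_Y = 4075/72 = 56.59 kip.
Moment equilibrium about X: M_X = Σ(load moments about X) − R_Y·L = 471.6 − 56.59×6 = 132 kip·ft.

M_X = 132 kip·ft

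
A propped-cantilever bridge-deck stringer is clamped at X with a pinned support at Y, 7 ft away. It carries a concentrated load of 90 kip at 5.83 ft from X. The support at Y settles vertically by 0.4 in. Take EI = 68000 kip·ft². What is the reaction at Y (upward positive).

Choose R_Y as the redundant. The primary structure is the cantilever fixed at X.
Deflection at Y on the released cantilever, summing each load's contribution:
  point load 90 at a = 5.83: Pa²(3L − a)/(6EI) = 7734/EI
Flexibility coefficient — unit upward force at Y: δ_{YY} = L³/(3EI) = 114.3/EI.
With EI = 68000 kip·ft²: δ_0 = 0.11374 ft and δ_{YY} = 0.001681 ft/kip.
Compatibility — the beam at Y must follow the support down by 0.03333 ft: δ_0 − R_Y·δ_{YY} = 0.03333, so R_Y = (0.11374 − 0.03333)/0.001681 = 47.82 kip.

R_Y = 47.82 kip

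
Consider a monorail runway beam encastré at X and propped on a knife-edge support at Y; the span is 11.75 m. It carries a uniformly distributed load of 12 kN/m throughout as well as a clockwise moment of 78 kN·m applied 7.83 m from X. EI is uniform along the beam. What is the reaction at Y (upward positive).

Remove the prop at Y; the released (primary) structure is a cantilever built in at X.
Deflection at Y on the released cantilever, summing each load's contribution:
  UDL 12: wL⁴/(8EI) = 28592/EI
  clockwise couple 78 at a = 7.83: M₀a(2L − a)/(2EI) = 4785/EI
  δ_0 = 33377/EI
Flexibility coefficient — unit upward force at Y: δ_{YY} = L³/(3EI) = 540.7/EI.
The prop prevents deflection at Y: R_Y = δ_0/δ_{YY} = 33377/540.7 = 61.72 kN.

R_Y = 61.72 kN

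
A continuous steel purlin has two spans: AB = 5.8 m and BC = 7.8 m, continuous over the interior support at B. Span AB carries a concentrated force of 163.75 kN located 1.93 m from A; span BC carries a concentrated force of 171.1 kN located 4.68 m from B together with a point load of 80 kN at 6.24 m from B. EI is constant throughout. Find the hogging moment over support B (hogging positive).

Release continuity at B by inserting a hinge; the redundant is the internal moment M_B. The primary structure is two simply-supported spans AB and BC.
End slopes at the hinge B, treating each span as simply supported:
  span AB: point load 163.75 at a = 1.93: Pab(L + a)/(6LEI) = 271.7/EI
  span BC: point load 171.1 at a = 4.68: Pab(L + b)/(6LEI) = 582.9/EI
  span BC: point load 80 at a = 6.24: Pab(L + b)/(6LEI) = 155.8/EI
  relative rotation θ_0 = (271.7 + 738.7)/EI = 1010/EI
A unit hogging moment at B produces rotation L₁/(3EI) + L₂/(3EI) = 4.533/EI.
Compatibility: M_B·(L₁+L₂)/(3EI) = θ_0, giving M_B = 222.9 kN·m (hogging).

M_B = 222.9 kN·m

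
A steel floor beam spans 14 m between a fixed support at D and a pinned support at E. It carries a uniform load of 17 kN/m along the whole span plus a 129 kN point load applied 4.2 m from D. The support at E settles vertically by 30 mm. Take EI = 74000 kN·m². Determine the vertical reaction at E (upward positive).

R_E = 102.5 kN

Remove the prop at E; the released (primary) structure is a cantilever built in at D.
Free-end deflection of the primary structure under the applied loading (downward +):
  UDL 17: wL⁴/(8EI) = 81634/EI
  point load 129 at a = 4.2: Pa²(3L − a)/(6EI) = 14336/EI
  δ_0 = 95970/EI
Tip deflection under a unit load at E: L³/(3EI) = 914.7/EI.
With EI = 74000 kN·m²: δ_0 = 1.2969 m and δ_{EE} = 0.01236 m/kN.
Compatibility — the beam at E must follow the support down by 0.03 m: δ_0 − R_E·δ_{EE} = 0.03, so R_E = (1.2969 − 0.03)/0.01236 = 102.5 kN.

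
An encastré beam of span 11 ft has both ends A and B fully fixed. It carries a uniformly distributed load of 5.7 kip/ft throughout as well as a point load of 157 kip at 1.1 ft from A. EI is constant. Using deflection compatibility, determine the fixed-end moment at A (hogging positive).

Release both end moments; the primary structure is a simply-supported span AB with redundants M_A and M_B.
Simple-span end rotations at A and B under the given loads:
  at A: UDL 5.7: wL³/(24EI) = 316.1/EI
  at B: UDL 5.7: wL³/(24EI) = 316.1/EI
  at A: point load 157 at a = 1.1: Pab(L + b)/(6LEI) = 541.4/EI
  at B: point load 157 at a = 1.1: Pab(L + a)/(6LEI) = 313.5/EI
  θ_A0 = 857.5/EI,  θ_B0 = 629.6/EI
Flexibility coefficients: a unit moment at one end gives L/(3EI) there and L/(6EI) at the far end, so f₁₁ = f₂₂ = 3.667/EI and f₁₂ = f₂₁ = 1.833/EI.
Compatibility — zero rotation at each built-in end:
  3.667 M_A + 1.833 M_B = 857.5
  1.833 M_A + 3.667 M_B = 629.6
Solving the pair gives M_A = 197.4 kip·ft and M_B = 73.02 kip·ft (hogging).

M_A = 197.4 kip·ft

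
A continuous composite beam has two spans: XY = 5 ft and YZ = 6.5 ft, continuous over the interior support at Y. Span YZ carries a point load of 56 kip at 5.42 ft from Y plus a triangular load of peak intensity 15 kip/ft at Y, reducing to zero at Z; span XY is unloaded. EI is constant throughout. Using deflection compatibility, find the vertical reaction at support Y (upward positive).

R_Y = 56.14 kip

Take M_Y as the redundant. Released structure: two simple spans XY and YZ with a hinge at Y.
End slopes at the hinge Y, treating each span as simply supported:
  span YZ: point load 56 at a = 5.42: Pab(L + b)/(6LEI) = 63.71/EI
  span YZ: triangular load, peak 15: w₀L³/(45EI) = 91.54/EI
  relative rotation θ_0 = (0 + 155.3)/EI = 155.3/EI
A unit hogging moment at Y produces rotation L₁/(3EI) + L₂/(3EI) = 3.833/EI.
Compatibility: M_Y·(L₁+L₂)/(3EI) = θ_0, giving M_Y = 40.5 kip·ft (hogging).
Span XY, ΣM about X with M_Y applied at Y: R_Y^{XY}·5 = 0 + 40.5, so R_Y^{XY} = 8.1 kip and R_X = 0 − 8.1 = -8.1 kip.
Span YZ, ΣM about Z: R_Y^{YZ}·6.5 = 271.7 + 40.5, so R_Y^{YZ} = 48.04 kip and R_Z = 104.8 − 48.04 = 56.71 kip.
R_Y = 8.1 + 48.04 = 56.14 kip.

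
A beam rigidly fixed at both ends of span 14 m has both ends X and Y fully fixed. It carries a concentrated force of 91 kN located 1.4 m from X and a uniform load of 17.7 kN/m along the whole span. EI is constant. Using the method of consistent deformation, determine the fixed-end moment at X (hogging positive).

Release both end moments; the primary structure is a simply-supported span XY with redundants M_X and M_Y.
Simple-span end rotations at X and Y under the given loads:
  at X: point load 91 at a = 1.4: Pab(L + b)/(6LEI) = 508.3/EI
  at Y: point load 91 at a = 1.4: Pab(L + a)/(6LEI) = 294.3/EI
  at X: UDL 17.7: wL³/(24EI) = 2024/EI
  at Y: UDL 17.7: wL³/(24EI) = 2024/EI
  θ_X0 = 2532/EI,  θ_Y0 = 2318/EI
Flexibility coefficients: a unit moment at one end gives L/(3EI) there and L/(6EI) at the far end, so f₁₁ = f₂₂ = 4.667/EI and f₁₂ = f₂₁ = 2.333/EI.
Compatibility — zero rotation at each built-in end:
  4.667 M_X + 2.333 M_Y = 2532
  2.333 M_X + 4.667 M_Y = 2318
Solving the pair gives M_X = 392.3 kN·m and M_Y = 300.6 kN·m (hogging).

M_X = 392.3 kN·m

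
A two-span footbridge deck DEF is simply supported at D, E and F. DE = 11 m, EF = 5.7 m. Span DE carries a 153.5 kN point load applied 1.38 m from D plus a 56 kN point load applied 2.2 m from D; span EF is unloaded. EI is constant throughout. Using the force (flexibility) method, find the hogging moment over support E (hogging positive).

Insert a hinge at E; M_E is the redundant, and each span becomes simply supported.
Discontinuity in slope at E on the released structure — sum the simple-span end rotations:
  span DE: point load 153.5 at a = 1.38: Pab(L + a)/(6LEI) = 382.2/EI
  span DE: point load 56 at a = 2.2: Pab(L + a)/(6LEI) = 216.8/EI
  relative rotation θ_0 = (599.1 + 0)/EI = 599.1/EI
A unit hogging moment at E produces rotation L₁/(3EI) + L₂/(3EI) = 5.567/EI.
Compatibility: M_E·(L₁+L₂)/(3EI) = θ_0, giving M_E = 107.6 kN·m (hogging).

M_E = 107.6 kN·m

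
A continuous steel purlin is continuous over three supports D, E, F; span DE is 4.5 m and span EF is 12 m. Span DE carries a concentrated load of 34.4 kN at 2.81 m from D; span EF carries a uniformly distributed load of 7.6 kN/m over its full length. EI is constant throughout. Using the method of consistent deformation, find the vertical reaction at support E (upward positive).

R_E = 99.94 kN

Insert a hinge at E; M_E is the redundant, and each span becomes simply supported.
Rotations at E on the released spans (each span's end-slope, ×1/EI):
  span DE: point load 34.4 at a = 2.81: Pab(L + a)/(6LEI) = 44.23/EI
  span EF: UDL 7.6: wL³/(24EI) = 547.2/EI
  relative rotation θ_0 = (44.23 + 547.2)/EI = 591.4/EI
A unit hogging moment at E produces rotation L₁/(3EI) + L₂/(3EI) = 5.5/EI.
Slope continuity at E: θ_0 = M_E·5.5/EI, so M_E = 591.4/5.5 = 107.5 kN·m (hogging).
Span DE, ΣM about D with M_E applied at E: R_E^{DE}·4.5 = 96.66 + 107.5, so R_E^{DE} = 45.38 kN and R_D = 34.4 − 45.38 = -10.98 kN.
Span EF, ΣM about F: R_E^{EF}·12 = 547.2 + 107.5, so R_E^{EF} = 54.56 kN and R_F = 91.2 − 54.56 = 36.64 kN.
R_E = 45.38 + 54.56 = 99.94 kN.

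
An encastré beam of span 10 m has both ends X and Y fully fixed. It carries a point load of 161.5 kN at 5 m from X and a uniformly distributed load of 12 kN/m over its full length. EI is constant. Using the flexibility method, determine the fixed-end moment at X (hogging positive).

Release both end moments; the primary structure is a simply-supported span XY with redundants M_X and M_Y.
End rotations of the released simple span under the applied load (×1/EI):
  at X: point load 161.5 at a = 5: Pab(L + b)/(6LEI) = 1009/EI
  at Y: point load 161.5 at a = 5: Pab(L + a)/(6LEI) = 1009/EI
  at X: UDL 12: wL³/(24EI) = 500/EI
  at Y: UDL 12: wL³/(24EI) = 500/EI
  θ_X0 = 1509/EI,  θ_Y0 = 1509/EI
Flexibility coefficients: a unit moment at one end gives L/(3EI) there and L/(6EI) at the far end, so f₁₁ = f₂₂ = 3.333/EI and f₁₂ = f₂₁ = 1.667/EI.
Compatibility — zero rotation at each built-in end:
  3.333 M_X + 1.667 M_Y = 1509
  1.667 M_X + 3.333 M_Y = 1509
Solving the pair gives M_X = 301.9 kN·m and M_Y = 301.9 kN·m (hogging).

M_X = 301.9 kN·m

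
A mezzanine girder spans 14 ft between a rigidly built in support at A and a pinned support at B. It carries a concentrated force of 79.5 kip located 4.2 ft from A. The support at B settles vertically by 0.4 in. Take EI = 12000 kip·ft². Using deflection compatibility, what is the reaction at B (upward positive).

R_B = 9.222 kip

Release the roller at B. Primary structure: cantilever fixed at A.
Primary-structure tip deflection at B by superposition:
  point load 79.5 at a = 4.2: Pa²(3L − a)/(6EI) = 8835/EI
Tip deflection under a unit load at B: L³/(3EI) = 914.7/EI.
With EI = 12000 kip·ft²: δ_0 = 0.73625 ft and δ_{BB} = 0.076222 ft/kip.
Compatibility — the beam at B must follow the support down by 0.03333 ft: δ_0 − R_B·δ_{BB} = 0.03333, so R_B = (0.73625 − 0.03333)/0.076222 = 9.222 kip.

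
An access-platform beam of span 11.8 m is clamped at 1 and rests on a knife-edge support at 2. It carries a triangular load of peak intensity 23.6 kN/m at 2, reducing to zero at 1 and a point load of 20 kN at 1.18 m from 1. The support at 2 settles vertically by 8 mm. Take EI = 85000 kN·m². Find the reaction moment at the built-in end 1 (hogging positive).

M_1 = 226.5 kN·m

Remove the prop at 2; the released (primary) structure is a cantilever built in at 1.
Primary-structure tip deflection at 2 by superposition:
  triangular load, peak 23.6 at the free end: 11w₀L⁴/(120EI) = 41942/EI
  point load 20 at a = 1.18: Pa²(3L − a)/(6EI) = 158.8/EI
  δ_0 = 42101/EI
Tip deflection under a unit load at 2: L³/(3EI) = 547.7/EI.
With EI = 85000 kN·m²: δ_0 = 0.49531 m and δ_{22} = 0.006443 m/kN.
Compatibility — the beam at 2 must follow the support down by 0.008 m: δ_0 − R_2·δ_{22} = 0.008, so R_2 = (0.49531 − 0.008)/0.006443 = 75.63 kN.
Moment equilibrium about 1: M_1 = Σ(load moments about 1) − R_2·L = 1119 − 75.63×11.8 = 226.5 kN·m.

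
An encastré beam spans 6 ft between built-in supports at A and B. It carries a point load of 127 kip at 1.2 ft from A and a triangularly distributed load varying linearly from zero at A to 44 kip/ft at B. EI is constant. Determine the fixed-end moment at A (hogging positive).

M_A = 150.3 kip·ft

Take the two fixed-end moments M_A, M_B as redundants; the released structure is the simple span AB.
Simple-span end rotations at A and B under the given loads:
  at A: point load 127 at a = 1.2: Pab(L + b)/(6LEI) = 219.5/EI
  at B: point load 127 at a = 1.2: Pab(L + a)/(6LEI) = 146.3/EI
  at A: triangular load, peak 44: 7w₀L³/(360EI) = 184.8/EI
  at B: triangular load, peak 44: w₀L³/(45EI) = 211.2/EI
  θ_A0 = 404.3/EI,  θ_B0 = 357.5/EI
Flexibility coefficients: a unit moment at one end gives L/(3EI) there and L/(6EI) at the far end, so f₁₁ = f₂₂ = 2/EI and f₁₂ = f₂₁ = 1/EI.
Compatibility — zero rotation at each built-in end:
  2 M_A + 1 M_B = 404.3
  1 M_A + 2 M_B = 357.5
Solving the pair gives M_A = 150.3 kip·ft and M_B = 103.6 kip·ft (hogging).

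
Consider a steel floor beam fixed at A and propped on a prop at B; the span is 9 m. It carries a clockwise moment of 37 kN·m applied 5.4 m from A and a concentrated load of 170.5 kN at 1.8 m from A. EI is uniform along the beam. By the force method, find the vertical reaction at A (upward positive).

R_A = 155.8 kN

Choose R_B as the redundant. The primary structure is the cantilever fixed at A.
Free-end deflection of the primary structure under the applied loading (downward +):
  clockwise couple 37 at a = 5.4: M₀a(2L − a)/(2EI) = 1259/EI
  point load 170.5 at a = 1.8: Pa²(3L − a)/(6EI) = 2320/EI
  δ_0 = 3579/EI
Tip deflection under a unit load at B: L³/(3EI) = 243/EI.
The prop prevents deflection at B: R_B = δ_0/δ_{BB} = 3579/243 = 14.73 kN.
Vertical equilibrium: R_A = ΣP − R_B = 170.5 − 14.73 = 155.8 kN.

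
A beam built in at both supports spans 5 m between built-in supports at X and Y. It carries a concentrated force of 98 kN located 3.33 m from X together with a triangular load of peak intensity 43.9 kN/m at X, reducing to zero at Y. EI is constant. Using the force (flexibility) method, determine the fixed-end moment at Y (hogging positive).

M_Y = 109.2 kN·m

Release both end moments; the primary structure is a simply-supported span XY with redundants M_X and M_Y.
On the primary (simply-supported) span, the end slopes from the loading are:
  at X: point load 98 at a = 3.33: Pab(L + b)/(6LEI) = 121.2/EI
  at Y: point load 98 at a = 3.33: Pab(L + a)/(6LEI) = 151.3/EI
  at X: triangular load, peak 43.9: w₀L³/(45EI) = 121.9/EI
  at Y: triangular load, peak 43.9: 7w₀L³/(360EI) = 106.7/EI
  θ_X0 = 243.1/EI,  θ_Y0 = 258/EI
Flexibility coefficients: a unit moment at one end gives L/(3EI) there and L/(6EI) at the far end, so f₁₁ = f₂₂ = 1.667/EI and f₁₂ = f₂₁ = 0.8333/EI.
Compatibility — zero rotation at each built-in end:
  1.667 M_X + 0.8333 M_Y = 243.1
  0.8333 M_X + 1.667 M_Y = 258
Solving the pair gives M_X = 91.28 kN·m and M_Y = 109.2 kN·m (hogging).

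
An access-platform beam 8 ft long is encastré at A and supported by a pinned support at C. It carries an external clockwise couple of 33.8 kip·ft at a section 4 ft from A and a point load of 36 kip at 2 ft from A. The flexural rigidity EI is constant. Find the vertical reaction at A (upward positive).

Release the roller at C. Primary structure: cantilever fixed at A.
Primary-structure tip deflection at C by superposition:
  clockwise couple 33.8 at a = 4: M₀a(2L − a)/(2EI) = 811.2/EI
  point load 36 at a = 2: Pa²(3L − a)/(6EI) = 528/EI
  δ_0 = 1339/EI
Tip deflection under a unit load at C: L³/(3EI) = 170.7/EI.
The prop prevents deflection at C: R_C = δ_0/δ_{CC} = 1339/170.7 = 7.847 kip.
Vertical equilibrium: R_A = ΣP − R_C = 36 − 7.847 = 28.15 kip.

R_A = 28.15 kip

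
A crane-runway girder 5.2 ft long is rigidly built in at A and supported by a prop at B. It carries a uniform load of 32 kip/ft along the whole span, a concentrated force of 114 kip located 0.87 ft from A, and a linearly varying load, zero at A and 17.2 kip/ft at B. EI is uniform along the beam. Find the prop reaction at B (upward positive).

R_B = 91.52 kip

Take the reaction at B as the redundant and release it; the primary structure is a cantilever fixed at A.
Deflection at B on the released cantilever, summing each load's contribution:
  UDL 32: wL⁴/(8EI) = 2925/EI
  point load 114 at a = 0.87: Pa²(3L − a)/(6EI) = 211.8/EI
  triangular load, peak 17.2 at the free end: 11w₀L⁴/(120EI) = 1153/EI
  δ_0 = 4289/EI
Tip deflection under a unit load at B: L³/(3EI) = 46.87/EI.
The prop prevents deflection at B: R_B = δ_0/δ_{BB} = 4289/46.87 = 91.52 kip.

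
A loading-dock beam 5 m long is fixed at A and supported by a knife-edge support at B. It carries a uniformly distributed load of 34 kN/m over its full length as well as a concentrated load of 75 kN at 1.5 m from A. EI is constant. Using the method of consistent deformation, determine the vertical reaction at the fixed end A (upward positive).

R_A = 172.1 kN

Release the roller at B. Primary structure: cantilever fixed at A.
Deflection at B on the released cantilever, summing each load's contribution:
  UDL 34: wL⁴/(8EI) = 2656/EI
  point load 75 at a = 1.5: Pa²(3L − a)/(6EI) = 379.7/EI
  δ_0 = 3036/EI
Flexibility coefficient — unit upward force at B: δ_{BB} = L³/(3EI) = 41.67/EI.
The prop prevents deflection at B: R_B = δ_0/δ_{BB} = 3036/41.67 = 72.86 kN.
Vertical equilibrium: R_A = ΣP − R_B = 245 − 72.86 = 172.1 kN.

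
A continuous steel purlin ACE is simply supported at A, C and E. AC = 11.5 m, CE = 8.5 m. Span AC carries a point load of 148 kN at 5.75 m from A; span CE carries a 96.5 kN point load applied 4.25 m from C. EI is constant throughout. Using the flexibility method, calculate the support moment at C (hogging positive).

Take M_C as the redundant. Released structure: two simple spans AC and CE with a hinge at C.
End slopes at the hinge C, treating each span as simply supported:
  span AC: point load 148 at a = 5.75: Pab(L + a)/(6LEI) = 1223/EI
  span CE: point load 96.5 at a = 4.25: Pab(L + b)/(6LEI) = 435.8/EI
  relative rotation θ_0 = (1223 + 435.8)/EI = 1659/EI
A unit hogging moment at C produces rotation L₁/(3EI) + L₂/(3EI) = 6.667/EI.
Compatibility: M_C·(L₁+L₂)/(3EI) = θ_0, giving M_C = 248.9 kN·m (hogging).

M_C = 248.9 kN·m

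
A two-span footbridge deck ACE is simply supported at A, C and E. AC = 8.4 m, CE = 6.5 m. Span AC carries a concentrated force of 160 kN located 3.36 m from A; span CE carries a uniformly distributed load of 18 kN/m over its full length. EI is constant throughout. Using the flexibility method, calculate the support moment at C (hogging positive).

M_C = 168.8 kN·m

Take M_C as the redundant. Released structure: two simple spans AC and CE with a hinge at C.
End slopes at the hinge C, treating each span as simply supported:
  span AC: point load 160 at a = 3.36: Pab(L + a)/(6LEI) = 632.2/EI
  span CE: UDL 18: wL³/(24EI) = 206/EI
  relative rotation θ_0 = (632.2 + 206)/EI = 838.2/EI
A unit hogging moment at C produces rotation L₁/(3EI) + L₂/(3EI) = 4.967/EI.
Slope continuity at C: θ_0 = M_C·4.967/EI, so M_C = 838.2/4.967 = 168.8 kN·m (hogging).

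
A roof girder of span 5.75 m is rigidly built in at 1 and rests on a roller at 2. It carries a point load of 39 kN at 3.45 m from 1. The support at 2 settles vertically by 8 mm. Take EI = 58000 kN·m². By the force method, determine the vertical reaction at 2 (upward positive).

R_2 = 9.526 kN

Take the reaction at 2 as the redundant and release it; the primary structure is a cantilever fixed at 1.
Free-end deflection of the primary structure under the applied loading (downward +):
  point load 39 at a = 3.45: Pa²(3L − a)/(6EI) = 1068/EI
Tip deflection under a unit load at 2: L³/(3EI) = 63.37/EI.
With EI = 58000 kN·m²: δ_0 = 0.018408 m and δ_{22} = 0.001093 m/kN.
Compatibility — the beam at 2 must follow the support down by 0.008 m: δ_0 − R_2·δ_{22} = 0.008, so R_2 = (0.018408 − 0.008)/0.001093 = 9.526 kN.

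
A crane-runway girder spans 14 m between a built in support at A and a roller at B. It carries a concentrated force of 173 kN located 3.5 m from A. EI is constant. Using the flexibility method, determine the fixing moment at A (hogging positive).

Release the roller at B. Primary structure: cantilever fixed at A.
Downward deflection at the released point B due to the loads:
  point load 173 at a = 3.5: Pa²(3L − a)/(6EI) = 13599/EI
Tip deflection under a unit load at B: L³/(3EI) = 914.7/EI.
The prop prevents deflection at B: R_B = δ_0/δ_{BB} = 13599/914.7 = 14.87 kN.
Moment equilibrium about A: M_A = Σ(load moments about A) − R_B·L = 605.5 − 14.87×14 = 397.4 kN·m.

M_A = 397.4 kN·m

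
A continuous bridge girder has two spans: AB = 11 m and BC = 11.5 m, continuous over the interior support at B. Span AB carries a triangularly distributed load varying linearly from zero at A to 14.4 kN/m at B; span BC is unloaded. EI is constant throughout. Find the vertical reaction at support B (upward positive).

R_B = 62.9 kN

Insert a hinge at B; M_B is the redundant, and each span becomes simply supported.
End slopes at the hinge B, treating each span as simply supported:
  span AB: triangular load, peak 14.4: w₀L³/(45EI) = 425.9/EI
  relative rotation θ_0 = (425.9 + 0)/EI = 425.9/EI
A unit hogging moment at B produces rotation L₁/(3EI) + L₂/(3EI) = 7.5/EI.
Slope continuity at B: θ_0 = M_B·7.5/EI, so M_B = 425.9/7.5 = 56.79 kN·m (hogging).
Span AB, ΣM about A with M_B applied at B: R_B^{AB}·11 = 580.8 + 56.79, so R_B^{AB} = 57.96 kN and R_A = 79.2 − 57.96 = 21.24 kN.
Span BC, ΣM about C: R_B^{BC}·11.5 = 0 + 56.79, so R_B^{BC} = 4.938 kN and R_C = 0 − 4.938 = -4.938 kN.
R_B = 57.96 + 4.938 = 62.9 kN.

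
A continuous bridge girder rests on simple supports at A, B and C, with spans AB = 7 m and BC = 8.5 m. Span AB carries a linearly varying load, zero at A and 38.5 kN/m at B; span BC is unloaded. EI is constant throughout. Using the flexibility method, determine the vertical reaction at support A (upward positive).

R_A = 36.8 kN

Take M_B as the redundant. Released structure: two simple spans AB and BC with a hinge at B.
Discontinuity in slope at B on the released structure — sum the simple-span end rotations:
  span AB: triangular load, peak 38.5: w₀L³/(45EI) = 293.5/EI
  relative rotation θ_0 = (293.5 + 0)/EI = 293.5/EI
A unit hogging moment at B produces rotation L₁/(3EI) + L₂/(3EI) = 5.167/EI.
Slope continuity at B: θ_0 = M_B·5.167/EI, so M_B = 293.5/5.167 = 56.8 kN·m (hogging).
Span AB, ΣM about A with M_B applied at B: R_B^{AB}·7 = 628.8 + 56.8, so R_B^{AB} = 97.95 kN and R_A = 134.8 − 97.95 = 36.8 kN.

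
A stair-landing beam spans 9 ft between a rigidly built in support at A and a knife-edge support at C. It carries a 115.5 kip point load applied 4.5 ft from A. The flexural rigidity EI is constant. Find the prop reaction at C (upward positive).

R_C = 36.09 kip

Choose R_C as the redundant. The primary structure is the cantilever fixed at A.
Downward deflection at the released point C due to the loads:
  point load 115.5 at a = 4.5: Pa²(3L − a)/(6EI) = 8771/EI
Flexibility coefficient — unit upward force at C: δ_{CC} = L³/(3EI) = 243/EI.
Compatibility at C: δ_0 − R_C·δ_{CC} = 0, so R_C = 8771/243 = 36.09 kip.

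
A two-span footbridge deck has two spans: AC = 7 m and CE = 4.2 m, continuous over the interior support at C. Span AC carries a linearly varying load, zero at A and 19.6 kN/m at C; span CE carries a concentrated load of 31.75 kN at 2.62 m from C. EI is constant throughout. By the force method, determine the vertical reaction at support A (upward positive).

Insert a hinge at C; M_C is the redundant, and each span becomes simply supported.
Rotations at C on the released spans (each span's end-slope, ×1/EI):
  span AC: triangular load, peak 19.6: w₀L³/(45EI) = 149.4/EI
  span CE: point load 31.75 at a = 2.62: Pab(L + b)/(6LEI) = 30.15/EI
  relative rotation θ_0 = (149.4 + 30.15)/EI = 179.5/EI
A unit hogging moment at C produces rotation L₁/(3EI) + L₂/(3EI) = 3.733/EI.
Slope continuity at C: θ_0 = M_C·3.733/EI, so M_C = 179.5/3.733 = 48.09 kN·m (hogging).
Span AC, ΣM about A with M_C applied at C: R_C^{AC}·7 = 320.1 + 48.09, so R_C^{AC} = 52.6 kN and R_A = 68.6 − 52.6 = 16 kN.

R_A = 16 kN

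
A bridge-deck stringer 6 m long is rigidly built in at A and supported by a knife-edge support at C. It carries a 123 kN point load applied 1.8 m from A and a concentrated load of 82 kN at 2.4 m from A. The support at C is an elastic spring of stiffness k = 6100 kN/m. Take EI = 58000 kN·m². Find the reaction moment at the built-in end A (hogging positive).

M_A = 248.6 kN·m

Choose R_C as the redundant. The primary structure is the cantilever fixed at A.
Deflection at C on the released cantilever, summing each load's contribution:
  point load 123 at a = 1.8: Pa²(3L − a)/(6EI) = 1076/EI
  point load 82 at a = 2.4: Pa²(3L − a)/(6EI) = 1228/EI
  δ_0 = 2304/EI
Tip deflection under a unit load at C: L³/(3EI) = 72/EI.
With EI = 58000 kN·m²: δ_0 = 0.039725 m and δ_{CC} = 0.001241 m/kN.
Compatibility — the spring shortens by R_C/k under the reaction it provides: δ_0 − R_C·δ_{CC} = R_C/k. With 1/k = 0.000164 m/kN, R_C = δ_0 / (δ_{CC} + 1/k) = 0.039725 / (0.001241 + 0.000164) = 28.27 kN.
Moment equilibrium about A: M_A = Σ(load moments about A) − R_C·L = 418.2 − 28.27×6 = 248.6 kN·m.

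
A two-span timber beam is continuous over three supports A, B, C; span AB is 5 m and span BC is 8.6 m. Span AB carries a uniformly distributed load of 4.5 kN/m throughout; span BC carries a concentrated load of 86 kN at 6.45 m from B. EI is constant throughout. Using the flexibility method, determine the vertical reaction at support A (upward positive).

Insert a hinge at B; M_B is the redundant, and each span becomes simply supported.
Discontinuity in slope at B on the released structure — sum the simple-span end rotations:
  span AB: UDL 4.5: wL³/(24EI) = 23.44/EI
  span BC: point load 86 at a = 6.45: Pab(L + b)/(6LEI) = 248.5/EI
  relative rotation θ_0 = (23.44 + 248.5)/EI = 271.9/EI
A unit hogging moment at B produces rotation L₁/(3EI) + L₂/(3EI) = 4.533/EI.
Compatibility: M_B·(L₁+L₂)/(3EI) = θ_0, giving M_B = 59.98 kN·m (hogging).
Span AB, ΣM about A with M_B applied at B: R_B^{AB}·5 = 56.25 + 59.98, so R_B^{AB} = 23.25 kN and R_A = 22.5 − 23.25 = -0.7455 kN.

R_A = -0.7455 kN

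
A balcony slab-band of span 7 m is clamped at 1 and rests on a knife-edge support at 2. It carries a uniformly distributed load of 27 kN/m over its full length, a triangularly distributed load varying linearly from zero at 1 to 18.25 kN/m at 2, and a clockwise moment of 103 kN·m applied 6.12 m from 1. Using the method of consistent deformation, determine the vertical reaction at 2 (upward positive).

R_2 = 127.7 kN

Take the reaction at 2 as the redundant and release it; the primary structure is a cantilever fixed at 1.
Downward deflection at the released point 2 due to the loads:
  UDL 27: wL⁴/(8EI) = 8103/EI
  triangular load, peak 18.25 at the free end: 11w₀L⁴/(120EI) = 4017/EI
  clockwise couple 103 at a = 6.12: M₀a(2L − a)/(2EI) = 2484/EI
  δ_0 = 14604/EI
Flexibility coefficient — unit upward force at 2: δ_{22} = L³/(3EI) = 114.3/EI.
The prop prevents deflection at 2: R_2 = δ_0/δ_{22} = 14604/114.3 = 127.7 kN.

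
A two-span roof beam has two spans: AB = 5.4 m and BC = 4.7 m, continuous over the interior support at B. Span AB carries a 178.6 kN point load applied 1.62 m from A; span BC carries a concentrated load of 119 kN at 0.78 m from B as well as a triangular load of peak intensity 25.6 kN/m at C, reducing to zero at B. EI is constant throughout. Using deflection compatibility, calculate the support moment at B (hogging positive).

M_B = 118.8 kN·m

Take M_B as the redundant. Released structure: two simple spans AB and BC with a hinge at B.
Discontinuity in slope at B on the released structure — sum the simple-span end rotations:
  span AB: point load 178.6 at a = 1.62: Pab(L + a)/(6LEI) = 237/EI
  span BC: point load 119 at a = 0.78: Pab(L + b)/(6LEI) = 111.2/EI
  span BC: triangular load, peak 25.6: 7w₀L³/(360EI) = 51.68/EI
  relative rotation θ_0 = (237 + 162.9)/EI = 399.9/EI
A unit hogging moment at B produces rotation L₁/(3EI) + L₂/(3EI) = 3.367/EI.
Slope continuity at B: θ_0 = M_B·3.367/EI, so M_B = 399.9/3.367 = 118.8 kN·m (hogging).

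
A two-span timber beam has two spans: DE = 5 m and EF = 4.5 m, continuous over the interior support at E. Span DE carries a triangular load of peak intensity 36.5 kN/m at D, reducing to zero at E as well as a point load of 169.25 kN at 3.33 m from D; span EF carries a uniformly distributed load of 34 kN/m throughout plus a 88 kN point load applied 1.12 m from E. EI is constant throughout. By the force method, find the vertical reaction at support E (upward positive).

R_E = 362.6 kN

Release continuity at E by inserting a hinge; the redundant is the internal moment M_E. The primary structure is two simply-supported spans DE and EF.
Rotations at E on the released spans (each span's end-slope, ×1/EI):
  span DE: triangular load, peak 36.5: 7w₀L³/(360EI) = 88.72/EI
  span DE: point load 169.25 at a = 3.33: Pab(L + a)/(6LEI) = 261.3/EI
  span EF: UDL 34: wL³/(24EI) = 129.1/EI
  span EF: point load 88 at a = 1.12: Pab(L + b)/(6LEI) = 97.23/EI
  relative rotation θ_0 = (350.1 + 226.3)/EI = 576.4/EI
A unit hogging moment at E produces rotation L₁/(3EI) + L₂/(3EI) = 3.167/EI.
Compatibility: M_E·(L₁+L₂)/(3EI) = θ_0, giving M_E = 182 kN·m (hogging).
Span DE, ΣM about D with M_E applied at E: R_E^{DE}·5 = 715.7 + 182, so R_E^{DE} = 179.5 kN and R_D = 260.5 − 179.5 = 80.96 kN.
Span EF, ΣM about F: R_E^{EF}·4.5 = 641.7 + 182, so R_E^{EF} = 183 kN and R_F = 241 − 183 = 57.95 kN.
R_E = 179.5 + 183 = 362.6 kN.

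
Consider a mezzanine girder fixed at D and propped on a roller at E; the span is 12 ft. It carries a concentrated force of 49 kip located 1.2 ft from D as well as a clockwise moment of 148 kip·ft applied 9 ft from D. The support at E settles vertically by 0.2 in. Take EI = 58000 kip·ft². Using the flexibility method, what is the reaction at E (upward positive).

Take the reaction at E as the redundant and release it; the primary structure is a cantilever fixed at D.
Primary-structure tip deflection at E by superposition:
  point load 49 at a = 1.2: Pa²(3L − a)/(6EI) = 409.2/EI
  clockwise couple 148 at a = 9: M₀a(2L − a)/(2EI) = 9990/EI
  δ_0 = 10399/EI
Flexibility coefficient — unit upward force at E: δ_{EE} = L³/(3EI) = 576/EI.
With EI = 58000 kip·ft²: δ_0 = 0.1793 ft and δ_{EE} = 0.009931 ft/kip.
Compatibility — the beam at E must follow the support down by 0.01667 ft: δ_0 − R_E·δ_{EE} = 0.01667, so R_E = (0.1793 − 0.01667)/0.009931 = 16.38 kip.

R_E = 16.38 kip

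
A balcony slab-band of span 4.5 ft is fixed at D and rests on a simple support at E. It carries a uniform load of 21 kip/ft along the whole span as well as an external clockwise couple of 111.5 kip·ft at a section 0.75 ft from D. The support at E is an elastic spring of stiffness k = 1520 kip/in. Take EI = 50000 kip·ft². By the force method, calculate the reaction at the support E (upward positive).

R_E = 42.92 kip

Release the roller at E. Primary structure: cantilever fixed at D.
Deflection at E on the released cantilever, summing each load's contribution:
  UDL 21: wL⁴/(8EI) = 1076/EI
  clockwise couple 111.5 at a = 0.75: M₀a(2L − a)/(2EI) = 345/EI
  δ_0 = 1421/EI
Flexibility coefficient — unit upward force at E: δ_{EE} = L³/(3EI) = 30.38/EI.
With EI = 50000 kip·ft²: δ_0 = 0.028427 ft and δ_{EE} = 0.000607 ft/kip.
Compatibility — the spring shortens by R_E/k under the reaction it provides: δ_0 − R_E·δ_{EE} = R_E/k. With 1/k = 1/(1520×12) ft/kip = 0.000055 ft/kip, R_E = δ_0 / (δ_{EE} + 1/k) = 0.028427 / (0.000607 + 0.000055) = 42.92 kip.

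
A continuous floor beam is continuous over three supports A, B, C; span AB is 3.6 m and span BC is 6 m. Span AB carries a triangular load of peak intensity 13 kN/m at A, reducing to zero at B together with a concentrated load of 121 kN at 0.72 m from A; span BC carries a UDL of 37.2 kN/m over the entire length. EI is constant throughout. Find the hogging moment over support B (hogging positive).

Take M_B as the redundant. Released structure: two simple spans AB and BC with a hinge at B.
End slopes at the hinge B, treating each span as simply supported:
  span AB: triangular load, peak 13: 7w₀L³/(360EI) = 11.79/EI
  span AB: point load 121 at a = 0.72: Pab(L + a)/(6LEI) = 50.18/EI
  span BC: UDL 37.2: wL³/(24EI) = 334.8/EI
  relative rotation θ_0 = (61.97 + 334.8)/EI = 396.8/EI
A unit hogging moment at B produces rotation L₁/(3EI) + L₂/(3EI) = 3.2/EI.
Compatibility: M_B·(L₁+L₂)/(3EI) = θ_0, giving M_B = 124 kN·m (hogging).

M_B = 124 kN·m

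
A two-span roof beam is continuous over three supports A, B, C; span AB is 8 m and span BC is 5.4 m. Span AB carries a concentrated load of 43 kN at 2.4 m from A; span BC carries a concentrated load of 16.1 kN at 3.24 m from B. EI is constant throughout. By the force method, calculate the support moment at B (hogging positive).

M_B = 33.92 kN·m

Release continuity at B by inserting a hinge; the redundant is the internal moment M_B. The primary structure is two simply-supported spans AB and BC.
Discontinuity in slope at B on the released structure — sum the simple-span end rotations:
  span AB: point load 43 at a = 2.4: Pab(L + a)/(6LEI) = 125.2/EI
  span BC: point load 16.1 at a = 3.24: Pab(L + b)/(6LEI) = 26.29/EI
  relative rotation θ_0 = (125.2 + 26.29)/EI = 151.5/EI
A unit hogging moment at B produces rotation L₁/(3EI) + L₂/(3EI) = 4.467/EI.
Slope continuity at B: θ_0 = M_B·4.467/EI, so M_B = 151.5/4.467 = 33.92 kN·m (hogging).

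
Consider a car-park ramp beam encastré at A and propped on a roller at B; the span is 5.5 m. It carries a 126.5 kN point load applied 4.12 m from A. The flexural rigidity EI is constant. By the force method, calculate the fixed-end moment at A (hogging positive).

M_A = 81.79 kN·m

Release the roller at B. Primary structure: cantilever fixed at A.
Free-end deflection of the primary structure under the applied loading (downward +):
  point load 126.5 at a = 4.12: Pa²(3L − a)/(6EI) = 4431/EI
Tip deflection under a unit load at B: L³/(3EI) = 55.46/EI.
Compatibility at B: δ_0 − R_B·δ_{BB} = 0, so R_B = 4431/55.46 = 79.89 kN.
Moment equilibrium about A: M_A = Σ(load moments about A) − R_B·L = 521.2 − 79.89×5.5 = 81.79 kN·m.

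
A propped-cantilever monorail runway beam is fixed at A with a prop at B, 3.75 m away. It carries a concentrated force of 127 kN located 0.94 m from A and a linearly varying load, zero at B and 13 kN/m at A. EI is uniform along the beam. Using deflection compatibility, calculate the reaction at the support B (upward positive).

R_B = 15.84 kN

Remove the prop at B; the released (primary) structure is a cantilever built in at A.
Primary-structure tip deflection at B by superposition:
  point load 127 at a = 0.94: Pa²(3L − a)/(6EI) = 192.8/EI
  triangular load, peak 13 at the fixed end: w₀L⁴/(30EI) = 85.69/EI
  δ_0 = 278.5/EI
Tip deflection under a unit load at B: L³/(3EI) = 17.58/EI.
The prop prevents deflection at B: R_B = δ_0/δ_{BB} = 278.5/17.58 = 15.84 kN.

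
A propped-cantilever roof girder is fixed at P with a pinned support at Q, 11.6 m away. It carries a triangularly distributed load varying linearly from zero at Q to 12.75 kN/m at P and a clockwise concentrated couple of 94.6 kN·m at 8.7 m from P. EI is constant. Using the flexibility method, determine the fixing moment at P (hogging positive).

M_P = 75.94 kN·m

Take the reaction at Q as the redundant and release it; the primary structure is a cantilever fixed at P.
Free-end deflection of the primary structure under the applied loading (downward +):
  triangular load, peak 12.75 at the fixed end: w₀L⁴/(30EI) = 7695/EI
  clockwise couple 94.6 at a = 8.7: M₀a(2L − a)/(2EI) = 5967/EI
  δ_0 = 13662/EI
Flexibility coefficient — unit upward force at Q: δ_{QQ} = L³/(3EI) = 520.3/EI.
The prop prevents deflection at Q: R_Q = δ_0/δ_{QQ} = 13662/520.3 = 26.26 kN.
Moment equilibrium about P: M_P = Σ(load moments about P) − R_Q·L = 380.5 − 26.26×11.6 = 75.94 kN·m.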